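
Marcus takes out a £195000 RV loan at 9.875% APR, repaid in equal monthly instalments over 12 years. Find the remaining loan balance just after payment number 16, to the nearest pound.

£182,883

With monthly rate i = 9.875%/12 = 0.0082292, the balance after k of n payments is P · [(1+i)^n − (1+i)^k] / [(1+i)^n − 1].
(1+0.0082292)^144 = 3.25486501 and (1+0.0082292)^16 = 1.14011355, so the balance is 195,000 × (3.25486501 − 1.14011355) / (3.25486501 − 1) = £182,883.02.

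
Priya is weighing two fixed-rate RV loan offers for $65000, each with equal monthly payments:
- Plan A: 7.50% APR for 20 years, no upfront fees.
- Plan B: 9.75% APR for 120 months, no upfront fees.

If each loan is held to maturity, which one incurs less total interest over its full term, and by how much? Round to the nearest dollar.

Plan A: monthly rate = 7.5%/12 = 0.0062500; payment = 65,000 × 0.0062500 / (1 − (1+0.0062500)^−240) = $523.64.
Total interest on Plan A = 240 × $523.64 − $65,000 = $60,673.60.
Plan B: at 9.75% the monthly rate is 0.0081250, so the payment is 65,000 × 0.0081250 / (1 − 1.0081250^−120) = $850.01.
Total interest on Plan B = 120 × $850.01 − $65,000 = $37,001.20.
Plan B is lower by $23,672.40.

Plan B by $23,672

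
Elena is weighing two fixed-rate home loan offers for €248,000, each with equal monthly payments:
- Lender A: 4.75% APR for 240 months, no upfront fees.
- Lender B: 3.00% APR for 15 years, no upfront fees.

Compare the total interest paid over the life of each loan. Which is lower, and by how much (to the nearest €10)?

Lender B by €76,360

Lender A: at 4.75% the monthly rate is 0.0039583, so the payment is 248,000 × 0.0039583 / (1 − 1.0039583^−240) = €1,602.63.
Total interest on Lender A = 240 × €1,602.63 − €248,000 = €136,631.20.
Lender B: monthly rate = 3%/12 = 0.0025000; payment = 248,000 × 0.0025000 / (1 − (1+0.0025000)^−180) = €1,712.64.
Total interest on Lender B = 180 × €1,712.64 − €248,000 = €60,275.20.
Lender B is lower by €76,356.00.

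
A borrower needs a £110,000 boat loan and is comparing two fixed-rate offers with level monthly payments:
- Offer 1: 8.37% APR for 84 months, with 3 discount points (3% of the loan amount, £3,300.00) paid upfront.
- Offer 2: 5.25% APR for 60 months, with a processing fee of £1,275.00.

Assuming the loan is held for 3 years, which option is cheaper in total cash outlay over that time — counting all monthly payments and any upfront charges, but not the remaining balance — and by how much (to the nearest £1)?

Offer 1: monthly rate = 8.37%/12 = 0.0069750; payment = 110,000 × 0.0069750 / (1 − (1+0.0069750)^−84) = £1,734.83.
Offer 2: at 5.25% the monthly rate is 0.0043750, so the payment is 110,000 × 0.0043750 / (1 − 1.0043750^−60) = £2,088.46.
Over 36 months: Offer 1 costs 36 × £1,734.83 + £3,300.00 = £65,753.88; Offer 2 costs 36 × £2,088.46 + £1,275.00 = £76,459.56.
Offer 1 is cheaper by £76,459.56 − £65,753.88 = £10,705.68.

Offer 1 by £10,706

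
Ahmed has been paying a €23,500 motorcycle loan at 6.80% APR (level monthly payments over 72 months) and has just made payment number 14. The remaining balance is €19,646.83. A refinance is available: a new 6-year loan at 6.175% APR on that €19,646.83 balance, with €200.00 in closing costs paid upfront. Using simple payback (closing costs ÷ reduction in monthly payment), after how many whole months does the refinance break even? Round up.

Current payment = 23,500 × 6.8%/12 / (1 − (1+0.0056667)^−72) = €398.40.
Refinanced payment = 19,646.83 × 0.0051458 / (1 − (1+0.0051458)^−72) = €327.23.
Monthly savings = €398.40 − €327.23 = €71.17.
Break-even = €200.00 / €71.17 = 2.81 → 3 months.

3 months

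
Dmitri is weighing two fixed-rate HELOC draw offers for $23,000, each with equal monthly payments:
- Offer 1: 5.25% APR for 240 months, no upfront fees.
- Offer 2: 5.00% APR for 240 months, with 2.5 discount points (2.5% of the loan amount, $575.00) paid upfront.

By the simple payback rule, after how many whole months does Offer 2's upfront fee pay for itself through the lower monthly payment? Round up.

181 months

Offer 1: monthly rate = 5.25%/12 = 0.0043750; payment = 23,000 × 0.0043750 / (1 − (1+0.0043750)^−240) = $154.98.
Offer 2: at 5.00% the monthly rate is 0.0041667, so the payment is 23,000 × 0.0041667 / (1 − 1.0041667^−240) = $151.79.
Monthly savings = $154.98 − $151.79 = $3.19.
Break-even = $575.00 / $3.19 = 180.25 → 181 months.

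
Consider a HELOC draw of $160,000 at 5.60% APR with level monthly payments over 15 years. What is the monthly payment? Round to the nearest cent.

$1,315.84

At 5.60% the monthly rate is 0.0046667, so the payment is 160,000 × 0.0046667 / (1 − 1.0046667^−180) = $1,315.84.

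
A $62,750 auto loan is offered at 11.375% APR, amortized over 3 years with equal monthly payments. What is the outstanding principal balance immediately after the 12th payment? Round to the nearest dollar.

$44,152

With monthly rate i = 11.375%/12 = 0.0094792, the balance after k of n payments is P · [(1+i)^n − (1+i)^k] / [(1+i)^n − 1].
(1+0.0094792)^36 = 1.40444579 and (1+0.0094792)^12 = 1.11987185, so the balance is 62,750 × (1.40444579 − 1.11987185) / (1.40444579 − 1) = $44,151.81.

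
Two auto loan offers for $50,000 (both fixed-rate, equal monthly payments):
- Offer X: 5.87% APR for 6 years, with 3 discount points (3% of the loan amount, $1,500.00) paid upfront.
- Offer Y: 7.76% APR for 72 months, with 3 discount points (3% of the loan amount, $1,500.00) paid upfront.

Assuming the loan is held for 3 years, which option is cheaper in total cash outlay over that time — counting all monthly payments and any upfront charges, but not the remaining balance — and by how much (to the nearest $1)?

Offer X by $1,628

Offer X: at 5.87% the monthly rate is 0.0048917, so the payment is 50,000 × 0.0048917 / (1 − 1.0048917^−72) = $825.58.
Offer Y: at 7.76% the monthly rate is 0.0064667, so the payment is 50,000 × 0.0064667 / (1 − 1.0064667^−72) = $870.81.
Over 36 months: Offer X costs 36 × $825.58 + $1,500.00 = $31,220.88; Offer Y costs 36 × $870.81 + $1,500.00 = $32,849.16.
Offer X is cheaper by $32,849.16 − $31,220.88 = $1,628.28.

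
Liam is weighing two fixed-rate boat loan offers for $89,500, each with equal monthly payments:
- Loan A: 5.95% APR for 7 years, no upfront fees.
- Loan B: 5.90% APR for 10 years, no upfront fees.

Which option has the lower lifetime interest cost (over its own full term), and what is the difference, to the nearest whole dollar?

Loan A by $9,050

Loan A: at 5.95% the monthly rate is 0.0049583, so the payment is 89,500 × 0.0049583 / (1 − 1.0049583^−84) = $1,305.32.
Total interest on Loan A = 84 × $1,305.32 − $89,500 = $20,146.88.
Loan B: at 5.90% the monthly rate is 0.0049167, so the payment is 89,500 × 0.0049167 / (1 − 1.0049167^−120) = $989.14.
Total interest on Loan B = 120 × $989.14 − $89,500 = $29,196.80.
Loan A is lower by $9,049.92.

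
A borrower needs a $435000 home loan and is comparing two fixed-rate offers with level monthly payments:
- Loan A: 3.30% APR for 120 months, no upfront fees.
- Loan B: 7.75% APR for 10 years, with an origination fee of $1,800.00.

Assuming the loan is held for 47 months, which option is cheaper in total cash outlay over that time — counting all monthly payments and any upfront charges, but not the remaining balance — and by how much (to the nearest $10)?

Loan A by $46,900

Loan A: at 3.30% the monthly rate is 0.0027500, so the payment is 435,000 × 0.0027500 / (1 − 1.0027500^−120) = $4,260.90.
Loan B: monthly rate = 7.75%/12 = 0.0064583; payment = 435,000 × 0.0064583 / (1 − (1+0.0064583)^−120) = $5,220.46.
Over 47 months: Loan A costs 47 × $4,260.90 = $200,262.30; Loan B costs 47 × $5,220.46 + $1,800.00 = $247,161.62.
Loan A is cheaper by $247,161.62 − $200,262.30 = $46,899.32.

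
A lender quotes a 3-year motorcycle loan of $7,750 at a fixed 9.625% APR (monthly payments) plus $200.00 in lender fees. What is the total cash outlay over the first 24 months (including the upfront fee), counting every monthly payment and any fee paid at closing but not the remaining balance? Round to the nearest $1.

Monthly rate = 9.625%/12 = 0.0080208; payment = 7,750 × 0.0080208 / (1 − (1+0.0080208)^−36) = $248.71.
Total outlay = 24 × $248.71 + $200.00 = $6,169.04.

$6,169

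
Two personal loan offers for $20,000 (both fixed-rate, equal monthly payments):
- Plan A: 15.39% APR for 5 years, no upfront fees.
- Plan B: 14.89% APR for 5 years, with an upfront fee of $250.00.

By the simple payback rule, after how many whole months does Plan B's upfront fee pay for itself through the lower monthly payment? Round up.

Plan A: at 15.39% the monthly rate is 0.0128250, so the payment is 20,000 × 0.0128250 / (1 − 1.0128250^−60) = $479.90.
Plan B: at 14.89% the monthly rate is 0.0124083, so the payment is 20,000 × 0.0124083 / (1 − 1.0124083^−60) = $474.64.
Monthly savings = $479.90 − $474.64 = $5.26.
Break-even = $250.00 / $5.26 = 47.53 → 48 months.

48 months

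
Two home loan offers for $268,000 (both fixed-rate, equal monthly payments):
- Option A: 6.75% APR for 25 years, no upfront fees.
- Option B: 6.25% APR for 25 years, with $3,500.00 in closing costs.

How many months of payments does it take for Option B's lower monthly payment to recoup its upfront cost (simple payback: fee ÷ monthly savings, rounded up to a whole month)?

42 months

Option A: at 6.75% the monthly rate is 0.0056250, so the payment is 268,000 × 0.0056250 / (1 − 1.0056250^−300) = $1,851.64.
Option B: at 6.25% the monthly rate is 0.0052083, so the payment is 268,000 × 0.0052083 / (1 − 1.0052083^−300) = $1,767.91.
Monthly savings = $1,851.64 − $1,767.91 = $83.73.
Break-even = $3,500.00 / $83.73 = 41.80 → 42 months.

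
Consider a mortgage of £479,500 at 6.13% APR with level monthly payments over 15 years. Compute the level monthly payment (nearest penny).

£4,080.05

Monthly rate = 6.13%/12 = 0.0051083; payment = 479,500 × 0.0051083 / (1 − (1+0.0051083)^−180) = £4,080.05.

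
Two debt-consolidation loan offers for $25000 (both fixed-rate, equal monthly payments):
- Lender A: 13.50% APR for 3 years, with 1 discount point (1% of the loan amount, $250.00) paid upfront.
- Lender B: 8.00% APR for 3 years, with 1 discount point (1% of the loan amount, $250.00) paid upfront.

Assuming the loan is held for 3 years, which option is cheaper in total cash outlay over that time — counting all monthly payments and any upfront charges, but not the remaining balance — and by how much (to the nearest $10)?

Lender B by $2,340

Lender A: monthly rate = 13.5%/12 = 0.0112500; payment = 25,000 × 0.0112500 / (1 − (1+0.0112500)^−36) = $848.38.
Lender B: monthly rate = 8%/12 = 0.0066667; payment = 25,000 × 0.0066667 / (1 − (1+0.0066667)^−36) = $783.41.
Over 36 months: Lender A costs 36 × $848.38 + $250.00 = $30,791.68; Lender B costs 36 × $783.41 + $250.00 = $28,452.76.
Lender B is cheaper by $30,791.68 − $28,452.76 = $2,338.92.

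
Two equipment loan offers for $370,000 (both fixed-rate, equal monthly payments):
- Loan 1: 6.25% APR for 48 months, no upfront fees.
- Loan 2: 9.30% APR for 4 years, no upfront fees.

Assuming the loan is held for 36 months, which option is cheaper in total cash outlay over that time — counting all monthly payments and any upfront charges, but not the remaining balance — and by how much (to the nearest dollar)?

Loan 1: monthly rate = 6.25%/12 = 0.0052083; payment = 370,000 × 0.0052083 / (1 − (1+0.0052083)^−48) = $8,731.93.
Loan 2: monthly rate = 9.3%/12 = 0.0077500; payment = 370,000 × 0.0077500 / (1 − (1+0.0077500)^−48) = $9,260.26.
Over 36 months: Loan 1 costs 36 × $8,731.93 = $314,349.48; Loan 2 costs 36 × $9,260.26 = $333,369.36.
Loan 1 is cheaper by $333,369.36 − $314,349.48 = $19,019.88.

Loan 1 by $19,020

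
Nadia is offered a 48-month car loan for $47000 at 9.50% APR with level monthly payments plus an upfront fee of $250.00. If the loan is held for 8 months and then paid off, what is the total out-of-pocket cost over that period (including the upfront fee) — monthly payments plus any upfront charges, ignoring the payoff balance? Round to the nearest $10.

Monthly rate = 9.5%/12 = 0.0079167; payment = 47,000 × 0.0079167 / (1 − (1+0.0079167)^−48) = $1,180.79.
Total outlay = 8 × $1,180.79 + $250.00 = $9,696.32.

$9,700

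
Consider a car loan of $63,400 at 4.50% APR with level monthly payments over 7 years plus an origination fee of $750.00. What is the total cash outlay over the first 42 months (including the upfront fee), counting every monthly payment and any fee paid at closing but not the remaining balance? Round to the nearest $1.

$37,763

At 4.50% the monthly rate is 0.0037500, so the payment is 63,400 × 0.0037500 / (1 − 1.0037500^−84) = $881.27.
Total outlay = 42 × $881.27 + $750.00 = $37,763.34.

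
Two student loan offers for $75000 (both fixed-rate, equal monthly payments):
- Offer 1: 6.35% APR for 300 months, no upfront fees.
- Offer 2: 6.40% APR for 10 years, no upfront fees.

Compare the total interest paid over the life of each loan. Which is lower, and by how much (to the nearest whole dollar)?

Offer 1: monthly rate = 6.35%/12 = 0.0052917; payment = 75,000 × 0.0052917 / (1 − (1+0.0052917)^−300) = $499.40.
Total interest on Offer 1 = 300 × $499.40 − $75,000 = $74,820.00.
Offer 2: monthly rate = 6.4%/12 = 0.0053333; payment = 75,000 × 0.0053333 / (1 − (1+0.0053333)^−120) = $847.80.
Total interest on Offer 2 = 120 × $847.80 − $75,000 = $26,736.00.
Offer 2 is lower by $48,084.00.

Offer 2 by $48,084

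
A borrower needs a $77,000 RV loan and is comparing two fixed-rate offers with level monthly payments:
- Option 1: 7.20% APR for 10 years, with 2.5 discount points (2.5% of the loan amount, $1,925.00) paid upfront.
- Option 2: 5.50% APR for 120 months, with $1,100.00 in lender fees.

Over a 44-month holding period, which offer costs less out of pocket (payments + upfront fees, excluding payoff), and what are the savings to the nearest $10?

Option 1: monthly rate = 7.2%/12 = 0.0060000; payment = 77,000 × 0.0060000 / (1 − (1+0.0060000)^−120) = $901.99.
Option 2: monthly rate = 5.5%/12 = 0.0045833; payment = 77,000 × 0.0045833 / (1 − (1+0.0045833)^−120) = $835.65.
Over 44 months: Option 1 costs 44 × $901.99 + $1,925.00 = $41,612.56; Option 2 costs 44 × $835.65 + $1,100.00 = $37,868.60.
Option 2 is cheaper by $41,612.56 − $37,868.60 = $3,743.96.

Option 2 by $3,740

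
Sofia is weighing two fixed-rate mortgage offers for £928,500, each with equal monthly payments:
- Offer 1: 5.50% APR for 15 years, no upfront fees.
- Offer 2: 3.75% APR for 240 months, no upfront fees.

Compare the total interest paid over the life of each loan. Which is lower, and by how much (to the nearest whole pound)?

Offer 1: monthly rate = 5.5%/12 = 0.0045833; payment = 928,500 × 0.0045833 / (1 − (1+0.0045833)^−180) = £7,586.62.
Total interest on Offer 1 = 180 × £7,586.62 − £928,500 = £437,091.60.
Offer 2: monthly rate = 3.75%/12 = 0.0031250; payment = 928,500 × 0.0031250 / (1 − (1+0.0031250)^−240) = £5,504.97.
Total interest on Offer 2 = 240 × £5,504.97 − £928,500 = £392,692.80.
Offer 2 is lower by £44,398.80.

Offer 2 by £44,399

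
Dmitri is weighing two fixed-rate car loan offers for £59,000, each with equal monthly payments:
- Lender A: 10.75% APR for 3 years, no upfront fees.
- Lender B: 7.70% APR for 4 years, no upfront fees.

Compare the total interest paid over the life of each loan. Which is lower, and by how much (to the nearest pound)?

Lender B by £547

Lender A: at 10.75% the monthly rate is 0.0089583, so the payment is 59,000 × 0.0089583 / (1 − 1.0089583^−36) = £1,924.61.
Total interest on Lender A = 36 × £1,924.61 − £59,000 = £10,285.96.
Lender B: at 7.70% the monthly rate is 0.0064167, so the payment is 59,000 × 0.0064167 / (1 − 1.0064167^−48) = £1,432.07.
Total interest on Lender B = 48 × £1,432.07 − £59,000 = £9,739.36.
Lender B is lower by £546.60.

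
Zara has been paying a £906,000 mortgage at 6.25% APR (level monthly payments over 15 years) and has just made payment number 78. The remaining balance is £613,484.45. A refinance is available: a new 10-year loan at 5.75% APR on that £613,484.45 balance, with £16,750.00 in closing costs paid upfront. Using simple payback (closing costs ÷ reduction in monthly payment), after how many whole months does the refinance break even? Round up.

17 months

Current payment = 906,000 × 6.25%/12 / (1 − (1+0.0052083)^−180) = £7,768.25.
Refinanced payment = 613,484.45 × 0.0047917 / (1 − (1+0.0047917)^−120) = £6,734.17.
Monthly savings = £7,768.25 − £6,734.17 = £1,034.08.
Break-even = £16,750.00 / £1,034.08 = 16.20 → 17 months.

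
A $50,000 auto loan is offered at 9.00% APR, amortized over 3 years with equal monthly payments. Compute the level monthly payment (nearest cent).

$1,589.99

Monthly rate = 9%/12 = 0.0075000; payment = 50,000 × 0.0075000 / (1 − (1+0.0075000)^−36) = $1,589.99.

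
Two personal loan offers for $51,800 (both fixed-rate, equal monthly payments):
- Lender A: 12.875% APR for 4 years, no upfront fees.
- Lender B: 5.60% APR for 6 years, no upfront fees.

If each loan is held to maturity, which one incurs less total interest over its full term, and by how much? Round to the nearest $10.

Lender B by $5,440

Lender A: at 12.875% the monthly rate is 0.0107292, so the payment is 51,800 × 0.0107292 / (1 − 1.0107292^−48) = $1,386.45.
Total interest on Lender A = 48 × $1,386.45 − $51,800 = $14,749.60.
Lender B: monthly rate = 5.6%/12 = 0.0046667; payment = 51,800 × 0.0046667 / (1 − (1+0.0046667)^−72) = $848.73.
Total interest on Lender B = 72 × $848.73 − $51,800 = $9,308.56.
Lender B is lower by $5,441.04.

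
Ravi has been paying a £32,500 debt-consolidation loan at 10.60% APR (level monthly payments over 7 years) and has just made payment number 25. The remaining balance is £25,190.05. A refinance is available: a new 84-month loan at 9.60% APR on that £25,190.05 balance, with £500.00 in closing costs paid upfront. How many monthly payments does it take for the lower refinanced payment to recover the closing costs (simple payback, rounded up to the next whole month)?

Current payment = 32,500 × 10.6%/12 / (1 − (1+0.0088333)^−84) = £549.67.
Refinanced payment = 25,190.05 × 0.0080000 / (1 − (1+0.0080000)^−84) = £413.00.
Monthly savings = £549.67 − £413.00 = £136.67.
Break-even = £500.00 / £136.67 = 3.66 → 4 months.

4 months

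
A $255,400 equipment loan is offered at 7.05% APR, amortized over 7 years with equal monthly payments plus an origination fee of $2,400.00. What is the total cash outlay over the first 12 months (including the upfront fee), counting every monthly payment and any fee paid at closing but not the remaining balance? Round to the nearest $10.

$48,730

Monthly rate = 7.05%/12 = 0.0058750; payment = 255,400 × 0.0058750 / (1 − (1+0.0058750)^−84) = $3,860.92.
Total outlay = 12 × $3,860.92 + $2,400.00 = $48,731.04.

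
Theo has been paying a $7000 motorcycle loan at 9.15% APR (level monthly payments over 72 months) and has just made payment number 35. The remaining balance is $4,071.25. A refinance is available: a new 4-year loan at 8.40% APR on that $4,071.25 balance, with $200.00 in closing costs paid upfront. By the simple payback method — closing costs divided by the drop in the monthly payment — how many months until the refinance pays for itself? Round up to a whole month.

Current payment = 7,000 × 9.15%/12 / (1 − (1+0.0076250)^−72) = $126.70.
Refinanced payment = 4,071.25 × 0.0070000 / (1 − (1+0.0070000)^−48) = $100.16.
Monthly savings = $126.70 − $100.16 = $26.54.
Break-even = $200.00 / $26.54 = 7.54 → 8 months.

8 months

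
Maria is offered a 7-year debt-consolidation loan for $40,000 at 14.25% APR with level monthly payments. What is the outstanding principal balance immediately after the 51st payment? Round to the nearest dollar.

$20,517

With monthly rate i = 14.25%/12 = 0.0118750, the balance after k of n payments is P · [(1+i)^n − (1+i)^k] / [(1+i)^n − 1].
(1+0.0118750)^84 = 2.69560810 and (1+0.0118750)^51 = 1.82587134, so the balance is 40,000 × (2.69560810 − 1.82587134) / (2.69560810 − 1) = $20,517.40.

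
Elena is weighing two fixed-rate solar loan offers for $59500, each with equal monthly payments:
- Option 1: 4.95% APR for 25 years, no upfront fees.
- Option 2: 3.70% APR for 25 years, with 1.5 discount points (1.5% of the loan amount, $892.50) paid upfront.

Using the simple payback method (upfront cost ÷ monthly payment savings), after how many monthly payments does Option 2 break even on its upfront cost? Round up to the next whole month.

Option 1: at 4.95% the monthly rate is 0.0041250, so the payment is 59,500 × 0.0041250 / (1 − 1.0041250^−300) = $346.10.
Option 2: monthly rate = 3.7%/12 = 0.0030833; payment = 59,500 × 0.0030833 / (1 − (1+0.0030833)^−300) = $304.29.
Monthly savings = $346.10 − $304.29 = $41.81.
Break-even = $892.50 / $41.81 = 21.35 → 22 months.

22 months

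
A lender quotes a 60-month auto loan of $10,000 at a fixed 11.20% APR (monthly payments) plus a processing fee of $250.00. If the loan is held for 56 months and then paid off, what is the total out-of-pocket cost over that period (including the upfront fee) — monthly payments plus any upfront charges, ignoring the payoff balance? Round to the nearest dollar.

At 11.20% the monthly rate is 0.0093333, so the payment is 10,000 × 0.0093333 / (1 − 1.0093333^−60) = $218.42.
Total outlay = 56 × $218.42 + $250.00 = $12,481.52.

$12,482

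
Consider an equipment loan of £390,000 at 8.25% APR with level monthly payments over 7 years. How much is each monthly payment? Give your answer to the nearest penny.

£6,127.31

At 8.25% the monthly rate is 0.0068750, so the payment is 390,000 × 0.0068750 / (1 − 1.0068750^−84) = £6,127.31.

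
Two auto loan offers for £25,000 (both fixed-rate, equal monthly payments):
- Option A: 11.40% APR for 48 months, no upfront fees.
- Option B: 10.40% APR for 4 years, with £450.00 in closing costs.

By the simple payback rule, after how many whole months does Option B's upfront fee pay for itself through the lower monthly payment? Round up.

38 months

Option A: at 11.40% the monthly rate is 0.0095000, so the payment is 25,000 × 0.0095000 / (1 − 1.0095000^−48) = £651.01.
Option B: at 10.40% the monthly rate is 0.0086667, so the payment is 25,000 × 0.0086667 / (1 − 1.0086667^−48) = £638.88.
Monthly savings = £651.01 − £638.88 = £12.13.
Break-even = £450.00 / £12.13 = 37.10 → 38 months.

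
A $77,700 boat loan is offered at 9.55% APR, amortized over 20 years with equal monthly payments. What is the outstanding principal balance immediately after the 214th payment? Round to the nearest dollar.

$17,009

With monthly rate i = 9.55%/12 = 0.0079583, the balance after k of n payments is P · [(1+i)^n − (1+i)^k] / [(1+i)^n − 1].
(1+0.0079583)^240 = 6.70222711 and (1+0.0079583)^214 = 5.45396149, so the balance is 77,700 × (6.70222711 − 5.45396149) / (6.70222711 − 1) = $17,009.19.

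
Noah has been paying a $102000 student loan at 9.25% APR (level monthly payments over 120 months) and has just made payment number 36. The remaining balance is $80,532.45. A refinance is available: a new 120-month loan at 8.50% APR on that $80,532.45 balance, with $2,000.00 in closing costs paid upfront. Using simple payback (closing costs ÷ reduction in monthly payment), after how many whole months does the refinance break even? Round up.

7 months

Current payment = 102,000 × 9.25%/12 / (1 − (1+0.0077083)^−120) = $1,305.93.
Refinanced payment = 80,532.45 × 0.0070833 / (1 − (1+0.0070833)^−120) = $998.49.
Monthly savings = $1,305.93 − $998.49 = $307.44.
Break-even = $2,000.00 / $307.44 = 6.51 → 7 months.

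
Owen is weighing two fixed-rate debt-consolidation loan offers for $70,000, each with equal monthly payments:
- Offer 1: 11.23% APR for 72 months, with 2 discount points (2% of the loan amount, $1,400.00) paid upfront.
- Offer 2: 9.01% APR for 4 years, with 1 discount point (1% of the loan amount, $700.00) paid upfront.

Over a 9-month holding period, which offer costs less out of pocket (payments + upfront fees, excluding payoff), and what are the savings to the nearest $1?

Offer 1: monthly rate = 11.23%/12 = 0.0093583; payment = 70,000 × 0.0093583 / (1 − (1+0.0093583)^−72) = $1,340.65.
Offer 2: at 9.01% the monthly rate is 0.0075083, so the payment is 70,000 × 0.0075083 / (1 − 1.0075083^−48) = $1,742.29.
Over 9 months: Offer 1 costs 9 × $1,340.65 + $1,400.00 = $13,465.85; Offer 2 costs 9 × $1,742.29 + $700.00 = $16,380.61.
Offer 1 is cheaper by $16,380.61 − $13,465.85 = $2,914.76.

Offer 1 by $2,915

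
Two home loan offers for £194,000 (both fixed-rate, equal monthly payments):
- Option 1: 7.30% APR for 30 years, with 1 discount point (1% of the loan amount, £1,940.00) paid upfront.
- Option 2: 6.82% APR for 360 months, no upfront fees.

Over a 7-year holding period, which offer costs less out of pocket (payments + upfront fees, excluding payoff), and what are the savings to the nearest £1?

Option 1: monthly rate = 7.3%/12 = 0.0060833; payment = 194,000 × 0.0060833 / (1 − (1+0.0060833)^−360) = £1,330.01.
Option 2: at 6.82% the monthly rate is 0.0056833, so the payment is 194,000 × 0.0056833 / (1 − 1.0056833^−360) = £1,267.32.
Over 84 months: Option 1 costs 84 × £1,330.01 + £1,940.00 = £113,660.84; Option 2 costs 84 × £1,267.32 = £106,454.88.
Option 2 is cheaper by £113,660.84 − £106,454.88 = £7,205.96.

Option 2 by £7,206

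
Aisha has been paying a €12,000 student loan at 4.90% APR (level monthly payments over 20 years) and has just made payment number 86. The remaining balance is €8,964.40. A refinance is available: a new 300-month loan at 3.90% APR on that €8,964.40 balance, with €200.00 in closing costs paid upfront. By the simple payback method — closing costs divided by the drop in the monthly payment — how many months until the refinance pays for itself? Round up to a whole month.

7 months

Current payment = 12,000 × 4.9%/12 / (1 − (1+0.0040833)^−240) = €78.53.
Refinanced payment = 8,964.40 × 0.0032500 / (1 − (1+0.0032500)^−300) = €46.82.
Monthly savings = €78.53 − €46.82 = €31.71.
Break-even = €200.00 / €31.71 = 6.31 → 7 months.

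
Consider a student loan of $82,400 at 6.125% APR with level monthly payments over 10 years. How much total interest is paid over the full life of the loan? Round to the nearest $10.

At 6.125% the monthly rate is 0.0051042, so the payment is 82,400 × 0.0051042 / (1 − 1.0051042^−120) = $919.99.
Total paid = 120 × $919.99 = $110,398.80; interest = $110,398.80 − $82,400 = $27,998.80.

$28,000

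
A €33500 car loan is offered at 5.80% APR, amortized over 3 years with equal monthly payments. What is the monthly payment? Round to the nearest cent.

€1,016.10

At 5.80% the monthly rate is 0.0048333, so the payment is 33,500 × 0.0048333 / (1 − 1.0048333^−36) = €1,016.10.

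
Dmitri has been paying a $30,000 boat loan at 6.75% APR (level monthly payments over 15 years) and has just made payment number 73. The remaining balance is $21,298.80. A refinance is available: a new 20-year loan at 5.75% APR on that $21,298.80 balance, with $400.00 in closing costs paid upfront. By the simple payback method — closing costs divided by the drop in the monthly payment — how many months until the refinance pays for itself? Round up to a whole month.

4 months

Current payment = 30,000 × 6.75%/12 / (1 − (1+0.0056250)^−180) = $265.47.
Refinanced payment = 21,298.80 × 0.0047917 / (1 − (1+0.0047917)^−240) = $149.54.
Monthly savings = $265.47 − $149.54 = $115.93.
Break-even = $400.00 / $115.93 = 3.45 → 4 months.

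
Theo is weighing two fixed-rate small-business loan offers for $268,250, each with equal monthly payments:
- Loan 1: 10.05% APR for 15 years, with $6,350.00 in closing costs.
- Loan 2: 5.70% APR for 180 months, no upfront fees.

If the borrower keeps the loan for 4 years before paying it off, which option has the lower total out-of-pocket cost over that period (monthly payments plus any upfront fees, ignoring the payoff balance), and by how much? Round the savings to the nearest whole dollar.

Loan 2 by $38,531

Loan 1: at 10.05% the monthly rate is 0.0083750, so the payment is 268,250 × 0.0083750 / (1 − 1.0083750^−180) = $2,890.84.
Loan 2: at 5.70% the monthly rate is 0.0047500, so the payment is 268,250 × 0.0047500 / (1 − 1.0047500^−180) = $2,220.40.
Over 48 months: Loan 1 costs 48 × $2,890.84 + $6,350.00 = $145,110.32; Loan 2 costs 48 × $2,220.40 = $106,579.20.
Loan 2 is cheaper by $145,110.32 − $106,579.20 = $38,531.12.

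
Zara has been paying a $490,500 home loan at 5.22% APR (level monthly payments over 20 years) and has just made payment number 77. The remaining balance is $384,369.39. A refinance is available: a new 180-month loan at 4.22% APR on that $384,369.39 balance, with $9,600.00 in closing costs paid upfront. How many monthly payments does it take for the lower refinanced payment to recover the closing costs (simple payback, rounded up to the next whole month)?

24 months

Current payment = 490,500 × 5.22%/12 / (1 − (1+0.0043500)^−240) = $3,296.99.
Refinanced payment = 384,369.39 × 0.0035167 / (1 − (1+0.0035167)^−180) = $2,885.70.
Monthly savings = $3,296.99 − $2,885.70 = $411.29.
Break-even = $9,600.00 / $411.29 = 23.34 → 24 months.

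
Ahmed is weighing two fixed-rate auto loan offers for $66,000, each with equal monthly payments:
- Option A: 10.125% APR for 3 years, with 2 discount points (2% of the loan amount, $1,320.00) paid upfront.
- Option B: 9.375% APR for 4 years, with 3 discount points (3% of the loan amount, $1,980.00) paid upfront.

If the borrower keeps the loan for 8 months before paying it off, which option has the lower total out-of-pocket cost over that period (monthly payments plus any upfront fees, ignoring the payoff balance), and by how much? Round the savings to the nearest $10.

Option A: monthly rate = 10.125%/12 = 0.0084375; payment = 66,000 × 0.0084375 / (1 − (1+0.0084375)^−36) = $2,133.51.
Option B: monthly rate = 9.375%/12 = 0.0078125; payment = 66,000 × 0.0078125 / (1 − (1+0.0078125)^−48) = $1,654.19.
Over 8 months: Option A costs 8 × $2,133.51 + $1,320.00 = $18,388.08; Option B costs 8 × $1,654.19 + $1,980.00 = $15,213.52.
Option B is cheaper by $18,388.08 − $15,213.52 = $3,174.56.

Option B by $3,170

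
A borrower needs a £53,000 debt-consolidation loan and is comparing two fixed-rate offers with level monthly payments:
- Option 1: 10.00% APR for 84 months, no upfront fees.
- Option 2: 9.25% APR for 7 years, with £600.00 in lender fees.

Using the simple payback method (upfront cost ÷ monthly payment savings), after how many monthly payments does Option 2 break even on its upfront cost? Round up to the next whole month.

Option 1: monthly rate = 10%/12 = 0.0083333; payment = 53,000 × 0.0083333 / (1 − (1+0.0083333)^−84) = £879.86.
Option 2: monthly rate = 9.25%/12 = 0.0077083; payment = 53,000 × 0.0077083 / (1 − (1+0.0077083)^−84) = £859.46.
Monthly savings = £879.86 − £859.46 = £20.40.
Break-even = £600.00 / £20.40 = 29.41 → 30 months.

30 months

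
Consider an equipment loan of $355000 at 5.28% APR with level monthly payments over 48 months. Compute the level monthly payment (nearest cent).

$8,220.50

Monthly rate = 5.28%/12 = 0.0044000; payment = 355,000 × 0.0044000 / (1 − (1+0.0044000)^−48) = $8,220.50.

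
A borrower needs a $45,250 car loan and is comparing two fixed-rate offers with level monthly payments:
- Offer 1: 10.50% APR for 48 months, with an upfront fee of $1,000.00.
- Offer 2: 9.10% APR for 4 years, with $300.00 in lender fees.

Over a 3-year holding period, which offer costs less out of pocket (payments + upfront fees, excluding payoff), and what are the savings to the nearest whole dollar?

Offer 2 by $1,793

Offer 1: monthly rate = 10.5%/12 = 0.0087500; payment = 45,250 × 0.0087500 / (1 − (1+0.0087500)^−48) = $1,158.55.
Offer 2: monthly rate = 9.1%/12 = 0.0075833; payment = 45,250 × 0.0075833 / (1 − (1+0.0075833)^−48) = $1,128.20.
Over 36 months: Offer 1 costs 36 × $1,158.55 + $1,000.00 = $42,707.80; Offer 2 costs 36 × $1,128.20 + $300.00 = $40,915.20.
Offer 2 is cheaper by $42,707.80 − $40,915.20 = $1,792.60.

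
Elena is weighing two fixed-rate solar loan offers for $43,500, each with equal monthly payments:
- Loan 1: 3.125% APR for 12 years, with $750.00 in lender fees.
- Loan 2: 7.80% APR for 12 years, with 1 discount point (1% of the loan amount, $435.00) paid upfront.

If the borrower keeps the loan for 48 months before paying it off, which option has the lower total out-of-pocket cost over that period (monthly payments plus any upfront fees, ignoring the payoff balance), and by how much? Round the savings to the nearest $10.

Loan 1 by $4,650

Loan 1: at 3.125% the monthly rate is 0.0026042, so the payment is 43,500 × 0.0026042 / (1 − 1.0026042^−144) = $362.64.
Loan 2: monthly rate = 7.8%/12 = 0.0065000; payment = 43,500 × 0.0065000 / (1 − (1+0.0065000)^−144) = $466.11.
Over 48 months: Loan 1 costs 48 × $362.64 + $750.00 = $18,156.72; Loan 2 costs 48 × $466.11 + $435.00 = $22,808.28.
Loan 1 is cheaper by $22,808.28 − $18,156.72 = $4,651.56.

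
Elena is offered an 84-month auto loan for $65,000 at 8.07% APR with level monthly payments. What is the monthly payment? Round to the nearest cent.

Monthly rate = 8.07%/12 = 0.0067250; payment = 65,000 × 0.0067250 / (1 − (1+0.0067250)^−84) = $1,015.37.

$1,015.37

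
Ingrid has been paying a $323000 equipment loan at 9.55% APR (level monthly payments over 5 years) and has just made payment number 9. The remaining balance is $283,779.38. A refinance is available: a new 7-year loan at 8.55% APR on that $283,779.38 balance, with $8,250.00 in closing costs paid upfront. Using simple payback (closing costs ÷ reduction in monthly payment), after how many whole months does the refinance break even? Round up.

4 months

Current payment = 323,000 × 9.55%/12 / (1 − (1+0.0079583)^−60) = $6,791.50.
Refinanced payment = 283,779.38 × 0.0071250 / (1 − (1+0.0071250)^−84) = $4,501.21.
Monthly savings = $6,791.50 − $4,501.21 = $2,290.29.
Break-even = $8,250.00 / $2,290.29 = 3.60 → 4 months.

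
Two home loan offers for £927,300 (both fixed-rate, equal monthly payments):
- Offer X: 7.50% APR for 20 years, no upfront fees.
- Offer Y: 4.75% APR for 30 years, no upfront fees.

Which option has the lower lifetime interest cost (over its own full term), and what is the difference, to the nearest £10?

Offer X: monthly rate = 7.5%/12 = 0.0062500; payment = 927,300 × 0.0062500 / (1 − (1+0.0062500)^−240) = £7,470.27.
Total interest on Offer X = 240 × £7,470.27 − £927,300 = £865,564.80.
Offer Y: monthly rate = 4.75%/12 = 0.0039583; payment = 927,300 × 0.0039583 / (1 − (1+0.0039583)^−360) = £4,837.24.
Total interest on Offer Y = 360 × £4,837.24 − £927,300 = £814,106.40.
Offer Y is lower by £51,458.40.

Offer Y by £51,460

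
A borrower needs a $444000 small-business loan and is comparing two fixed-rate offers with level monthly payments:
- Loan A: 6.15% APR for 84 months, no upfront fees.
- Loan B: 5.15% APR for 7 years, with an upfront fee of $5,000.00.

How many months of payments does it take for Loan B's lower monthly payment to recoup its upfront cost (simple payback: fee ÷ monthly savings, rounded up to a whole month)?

Loan A: monthly rate = 6.15%/12 = 0.0051250; payment = 444,000 × 0.0051250 / (1 − (1+0.0051250)^−84) = $6,518.17.
Loan B: monthly rate = 5.15%/12 = 0.0042917; payment = 444,000 × 0.0042917 / (1 − (1+0.0042917)^−84) = $6,306.80.
Monthly savings = $6,518.17 − $6,306.80 = $211.37.
Break-even = $5,000.00 / $211.37 = 23.66 → 24 months.

24 months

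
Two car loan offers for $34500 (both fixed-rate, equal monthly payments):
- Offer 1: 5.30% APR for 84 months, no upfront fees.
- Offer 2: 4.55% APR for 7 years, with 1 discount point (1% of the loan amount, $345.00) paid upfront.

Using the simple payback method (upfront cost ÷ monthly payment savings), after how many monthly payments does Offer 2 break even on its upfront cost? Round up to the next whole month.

29 months

Offer 1: at 5.30% the monthly rate is 0.0044167, so the payment is 34,500 × 0.0044167 / (1 − 1.0044167^−84) = $492.50.
Offer 2: monthly rate = 4.55%/12 = 0.0037917; payment = 34,500 × 0.0037917 / (1 − (1+0.0037917)^−84) = $480.36.
Monthly savings = $492.50 − $480.36 = $12.14.
Break-even = $345.00 / $12.14 = 28.42 → 29 months.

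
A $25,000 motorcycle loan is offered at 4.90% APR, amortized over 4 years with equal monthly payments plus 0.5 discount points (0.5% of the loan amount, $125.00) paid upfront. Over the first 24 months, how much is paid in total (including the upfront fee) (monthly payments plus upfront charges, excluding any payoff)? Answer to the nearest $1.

$13,915

Monthly rate = 4.9%/12 = 0.0040833; payment = 25,000 × 0.0040833 / (1 − (1+0.0040833)^−48) = $574.60.
Total outlay = 24 × $574.60 + $125.00 = $13,915.40.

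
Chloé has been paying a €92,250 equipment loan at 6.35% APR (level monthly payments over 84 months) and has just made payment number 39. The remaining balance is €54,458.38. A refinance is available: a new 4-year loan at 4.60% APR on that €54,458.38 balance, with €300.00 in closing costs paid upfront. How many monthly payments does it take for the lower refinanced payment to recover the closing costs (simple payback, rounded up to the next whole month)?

3 months

Current payment = 92,250 × 6.35%/12 / (1 − (1+0.0052917)^−84) = €1,363.17.
Refinanced payment = 54,458.38 × 0.0038333 / (1 − (1+0.0038333)^−48) = €1,244.29.
Monthly savings = €1,363.17 − €1,244.29 = €118.88.
Break-even = €300.00 / €118.88 = 2.52 → 3 months.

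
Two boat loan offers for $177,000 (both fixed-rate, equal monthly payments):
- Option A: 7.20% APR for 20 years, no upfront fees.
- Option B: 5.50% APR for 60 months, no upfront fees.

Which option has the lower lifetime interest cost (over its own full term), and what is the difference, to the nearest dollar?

Option B by $131,612

Option A: at 7.20% the monthly rate is 0.0060000, so the payment is 177,000 × 0.0060000 / (1 − 1.0060000^−240) = $1,393.61.
Total interest on Option A = 240 × $1,393.61 − $177,000 = $157,466.40.
Option B: monthly rate = 5.5%/12 = 0.0045833; payment = 177,000 × 0.0045833 / (1 − (1+0.0045833)^−60) = $3,380.91.
Total interest on Option B = 60 × $3,380.91 − $177,000 = $25,854.60.
Option B is lower by $131,611.80.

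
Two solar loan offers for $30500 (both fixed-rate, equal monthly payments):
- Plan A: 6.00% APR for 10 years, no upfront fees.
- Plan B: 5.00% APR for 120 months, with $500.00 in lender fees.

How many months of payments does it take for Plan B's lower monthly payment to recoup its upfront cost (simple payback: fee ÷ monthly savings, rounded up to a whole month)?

Plan A: monthly rate = 6%/12 = 0.0050000; payment = 30,500 × 0.0050000 / (1 − (1+0.0050000)^−120) = $338.61.
Plan B: at 5.00% the monthly rate is 0.0041667, so the payment is 30,500 × 0.0041667 / (1 − 1.0041667^−120) = $323.50.
Monthly savings = $338.61 − $323.50 = $15.11.
Break-even = $500.00 / $15.11 = 33.09 → 34 months.

34 months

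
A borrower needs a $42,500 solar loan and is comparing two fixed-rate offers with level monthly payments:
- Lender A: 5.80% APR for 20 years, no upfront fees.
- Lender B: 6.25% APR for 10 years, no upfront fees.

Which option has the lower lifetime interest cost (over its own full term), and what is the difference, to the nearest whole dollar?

Lender B by $14,641

Lender A: at 5.80% the monthly rate is 0.0048333, so the payment is 42,500 × 0.0048333 / (1 − 1.0048333^−240) = $299.60.
Total interest on Lender A = 240 × $299.60 − $42,500 = $29,404.00.
Lender B: at 6.25% the monthly rate is 0.0052083, so the payment is 42,500 × 0.0052083 / (1 − 1.0052083^−120) = $477.19.
Total interest on Lender B = 120 × $477.19 − $42,500 = $14,762.80.
Lender B is lower by $14,641.20.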